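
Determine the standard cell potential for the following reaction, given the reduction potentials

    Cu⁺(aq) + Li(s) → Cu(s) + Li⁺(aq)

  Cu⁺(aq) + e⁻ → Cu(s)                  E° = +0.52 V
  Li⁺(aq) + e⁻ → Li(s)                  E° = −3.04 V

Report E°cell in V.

+3.56 V

Cu⁺(aq) gains electrons, so the Cu⁺/Cu couple is the cathode; the Li⁺/Li couple is the anode.
E°cell = E°(cathode) − E°(anode) = +0.52 − (−3.04) = +3.56 V.
The positive value indicates the reaction is spontaneous as written.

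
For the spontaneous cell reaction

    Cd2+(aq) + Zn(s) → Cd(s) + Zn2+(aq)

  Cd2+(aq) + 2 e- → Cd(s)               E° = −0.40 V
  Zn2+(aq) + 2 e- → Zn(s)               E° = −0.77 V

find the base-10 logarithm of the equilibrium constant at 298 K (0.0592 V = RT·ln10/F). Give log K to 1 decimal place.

log K = 12.5

The Cd²⁺/Cd couple is reduced (cathode); E°cell = −0.40 − (−0.77) = +0.37 V with n = 2.
At equilibrium E = 0, so log K = nE°cell / 0.0592 = (2)(+0.37) / 0.0592 = 12.5.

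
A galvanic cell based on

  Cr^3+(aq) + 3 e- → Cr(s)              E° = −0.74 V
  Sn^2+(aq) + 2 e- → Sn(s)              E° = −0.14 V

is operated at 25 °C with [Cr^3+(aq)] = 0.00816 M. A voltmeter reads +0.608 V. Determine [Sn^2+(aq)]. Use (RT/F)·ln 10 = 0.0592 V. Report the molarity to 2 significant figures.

With Sn²⁺/Sn at the cathode and Cr³⁺/Cr at the anode, E°cell = −0.14 − (−0.74) = +0.60 V (n = 6).
From the Nernst equation, log Q = n(E° − E)/0.0592 = 6·(+0.60 − (+0.608))/0.0592 = −0.811.
Balancing electrons gives 3 Sn^2+(aq) + 2 Cr(s) → 3 Sn(s) + 2 Cr^3+(aq); thus Q = [Cr^3+(aq)]^2 / [Sn^2+(aq)]^3.
Isolating [Sn^2+(aq)] in Q = 10^{−0.811} yields log [Sn^2+(aq)] = −1.122, i.e. 0.076 M.

0.076 M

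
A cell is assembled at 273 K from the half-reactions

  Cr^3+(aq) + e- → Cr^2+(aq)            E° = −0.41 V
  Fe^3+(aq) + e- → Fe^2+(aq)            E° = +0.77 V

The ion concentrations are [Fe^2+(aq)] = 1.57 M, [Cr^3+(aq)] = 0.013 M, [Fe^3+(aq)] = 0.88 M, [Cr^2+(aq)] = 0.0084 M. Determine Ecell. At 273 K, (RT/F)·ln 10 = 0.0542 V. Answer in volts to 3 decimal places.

+1.156 V

Since E°(Fe³⁺/Fe²⁺) > E°(Cr³⁺/Cr²⁺), Fe³⁺/Fe²⁺ serves as the cathode.
E°cell = +0.77 − (−0.41) = +1.18 V, with n = 1 electron transferred.
For the overall reaction Fe^3+(aq) + Cr^2+(aq) → Fe^2+(aq) + Cr^3+(aq), Q = ([Fe^2+(aq)]·[Cr^3+(aq)]) / ([Fe^3+(aq)]·[Cr^2+(aq)]) = 2.76, giving log Q = 0.441.
Applying E = E° − (RT ln10/nF)·log Q gives +1.18 − (0.0542/1)(0.441) = +1.156 V.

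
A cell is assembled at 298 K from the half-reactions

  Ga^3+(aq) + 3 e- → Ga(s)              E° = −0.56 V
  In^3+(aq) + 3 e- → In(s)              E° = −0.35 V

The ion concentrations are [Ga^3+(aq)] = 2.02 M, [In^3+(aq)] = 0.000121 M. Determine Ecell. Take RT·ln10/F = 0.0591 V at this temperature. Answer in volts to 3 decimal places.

Since E°(In³⁺/In) > E°(Ga³⁺/Ga), In³⁺/In serves as the cathode.
E°cell = −0.35 − (−0.56) = +0.21 V, with n = 3 electrons transferred.
Balancing gives In^3+(aq) + Ga(s) → In(s) + Ga^3+(aq); hence Q = [Ga^3+(aq)] / [In^3+(aq)] = 1.67×10^4 (log Q = 4.223).
Applying E = E° − (RT ln10/nF)·log Q gives +0.21 − (0.0591/3)(4.223) = +0.127 V.

+0.127 V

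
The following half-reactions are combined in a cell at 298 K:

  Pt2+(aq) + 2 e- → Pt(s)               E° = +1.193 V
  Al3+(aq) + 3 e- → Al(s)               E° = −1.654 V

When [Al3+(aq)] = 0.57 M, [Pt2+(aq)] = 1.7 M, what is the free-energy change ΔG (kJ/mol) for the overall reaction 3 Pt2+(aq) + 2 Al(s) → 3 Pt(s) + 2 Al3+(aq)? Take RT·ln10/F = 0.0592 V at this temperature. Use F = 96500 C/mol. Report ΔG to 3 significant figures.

E°cell = +1.193 − (−1.654) = +2.847 V; the balanced reaction transfers n = 6 electrons.
The reaction quotient is [Al3+(aq)]^2 / [Pt2+(aq)]^3 = 0.0661; by Nernst, E = +2.847 − (0.0592/6)(−1.180) = +2.8586 V.
Then ΔG = −nFE = −6 × 96500 × +2.8586 J/mol = −1660 kJ/mol.

−1660 kJ/mol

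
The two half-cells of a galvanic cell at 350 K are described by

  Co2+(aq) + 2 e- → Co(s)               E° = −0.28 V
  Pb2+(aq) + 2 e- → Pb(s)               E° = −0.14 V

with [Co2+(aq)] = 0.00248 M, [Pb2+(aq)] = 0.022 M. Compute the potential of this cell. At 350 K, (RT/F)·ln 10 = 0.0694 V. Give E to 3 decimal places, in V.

Since E°(Pb²⁺/Pb) > E°(Co²⁺/Co), Pb²⁺/Pb serves as the cathode.
The standard potential is −0.14 − (−0.28) = +0.14 V and the balanced reaction transfers n = 2 electrons.
Balancing gives Pb2+(aq) + Co(s) → Pb(s) + Co2+(aq); hence Q = [Co2+(aq)] / [Pb2+(aq)] = 0.113 (log Q = −0.948).
E = E° − (0.0694/n)·log Q = +0.14 − (0.0694/2)(−0.948) = +0.173 V.

+0.173 V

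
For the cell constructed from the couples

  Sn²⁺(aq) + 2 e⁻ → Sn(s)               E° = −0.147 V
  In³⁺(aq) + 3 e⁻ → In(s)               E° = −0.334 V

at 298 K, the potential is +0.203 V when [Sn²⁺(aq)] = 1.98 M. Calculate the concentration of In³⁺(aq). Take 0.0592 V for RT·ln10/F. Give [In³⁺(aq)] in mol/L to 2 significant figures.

0.43 M

With Sn²⁺/Sn at the cathode and In³⁺/In at the anode, E°cell = −0.147 − (−0.334) = +0.187 V (n = 6).
Since E = E° − (0.0592/n)·log Q, log Q = n(E° − E)/0.0592 = −1.622.
For 3 Sn²⁺(aq) + 2 In(s) → 3 Sn(s) + 2 In³⁺(aq), the reaction quotient is Q = [In³⁺(aq)]^2 / [Sn²⁺(aq)]^3.
Solving for the unknown gives log [In³⁺(aq)] = −0.366, so [In³⁺(aq)] ≈ 0.43 M.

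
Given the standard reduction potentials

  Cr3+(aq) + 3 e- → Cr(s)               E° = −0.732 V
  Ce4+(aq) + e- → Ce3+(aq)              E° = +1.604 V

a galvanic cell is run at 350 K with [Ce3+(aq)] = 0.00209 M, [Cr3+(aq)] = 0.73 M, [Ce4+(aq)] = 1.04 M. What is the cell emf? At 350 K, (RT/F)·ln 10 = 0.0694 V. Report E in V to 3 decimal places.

+2.526 V

Since E°(Ce⁴⁺/Ce³⁺) > E°(Cr³⁺/Cr), Ce⁴⁺/Ce³⁺ serves as the cathode.
The standard potential is +1.604 − (−0.732) = +2.336 V and the balanced reaction transfers n = 3 electrons.
The balanced reaction is 3 Ce4+(aq) + Cr(s) → 3 Ce3+(aq) + Cr3+(aq), so Q = ([Ce3+(aq)]^3·[Cr3+(aq)]) / [Ce4+(aq)]^3 = 5.92×10^−9 and log Q = −8.227.
By the Nernst equation, E = +2.336 − (0.0694/3)·(−8.227) = +2.526 V.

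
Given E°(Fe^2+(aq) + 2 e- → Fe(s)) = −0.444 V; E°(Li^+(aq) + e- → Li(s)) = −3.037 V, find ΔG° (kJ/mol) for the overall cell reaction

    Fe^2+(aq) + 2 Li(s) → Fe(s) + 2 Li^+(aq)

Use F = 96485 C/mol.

In the reaction as written Fe^2+(aq) is reduced, so the Fe²⁺/Fe couple is the cathode and Li⁺/Li is the anode.
E°cell = −0.444 − (−3.037) = +2.593 V; balancing electrons gives n = 2.
ΔG° = −nFE°cell = −(2)(96485)(+2.593) J/mol = −500 kJ/mol.

−500 kJ/mol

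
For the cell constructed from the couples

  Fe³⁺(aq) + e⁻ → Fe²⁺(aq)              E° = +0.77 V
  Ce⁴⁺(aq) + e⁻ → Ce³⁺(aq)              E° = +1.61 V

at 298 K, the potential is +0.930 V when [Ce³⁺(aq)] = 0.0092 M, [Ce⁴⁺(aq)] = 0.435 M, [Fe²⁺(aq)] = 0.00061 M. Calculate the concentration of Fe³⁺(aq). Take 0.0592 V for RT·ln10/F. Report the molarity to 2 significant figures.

With Ce⁴⁺/Ce³⁺ at the cathode and Fe³⁺/Fe²⁺ at the anode, E°cell = +1.61 − (+0.77) = +0.84 V (n = 1).
From the Nernst equation, log Q = n(E° − E)/0.0592 = 1·(+0.84 − (+0.930))/0.0592 = −1.520.
Balancing electrons gives Ce⁴⁺(aq) + Fe²⁺(aq) → Ce³⁺(aq) + Fe³⁺(aq); thus Q = ([Ce³⁺(aq)]·[Fe³⁺(aq)]) / ([Ce⁴⁺(aq)]·[Fe²⁺(aq)]).
Solving for the unknown gives log [Fe³⁺(aq)] = −3.060, so [Fe³⁺(aq)] ≈ 0.00087 M.

0.00087 M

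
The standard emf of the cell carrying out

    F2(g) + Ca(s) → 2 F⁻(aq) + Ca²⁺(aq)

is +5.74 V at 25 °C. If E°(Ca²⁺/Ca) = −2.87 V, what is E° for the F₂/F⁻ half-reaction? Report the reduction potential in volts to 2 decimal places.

+2.87 V

In the reaction as written the F₂/F⁻ couple is reduced (cathode) and Ca²⁺/Ca is oxidized (anode), so E°cell = E°(F₂/F⁻) − E°(Ca²⁺/Ca).
E°(F₂/F⁻) = E°cell + E°(anode) = +5.74 + (−2.87) = +2.87 V.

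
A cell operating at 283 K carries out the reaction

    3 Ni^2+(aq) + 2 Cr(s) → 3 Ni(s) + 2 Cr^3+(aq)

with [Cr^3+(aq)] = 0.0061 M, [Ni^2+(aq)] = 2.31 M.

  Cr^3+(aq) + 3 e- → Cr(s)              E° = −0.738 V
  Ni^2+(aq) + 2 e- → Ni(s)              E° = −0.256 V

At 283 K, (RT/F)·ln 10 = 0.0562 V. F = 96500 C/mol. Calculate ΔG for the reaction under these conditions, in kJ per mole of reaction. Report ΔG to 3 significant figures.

The standard cell potential is −0.256 − (−0.738) = +0.482 V, with n = 6 electrons in the balanced equation.
The reaction quotient is [Cr^3+(aq)]^2 / [Ni^2+(aq)]^3 = 3.02×10^−6; by Nernst, E = +0.482 − (0.0562/6)(−5.520) = +0.5337 V.
ΔG = −nFE = −(6)(96500)(+0.5337) J/mol = −309 kJ/mol.

−309 kJ/mol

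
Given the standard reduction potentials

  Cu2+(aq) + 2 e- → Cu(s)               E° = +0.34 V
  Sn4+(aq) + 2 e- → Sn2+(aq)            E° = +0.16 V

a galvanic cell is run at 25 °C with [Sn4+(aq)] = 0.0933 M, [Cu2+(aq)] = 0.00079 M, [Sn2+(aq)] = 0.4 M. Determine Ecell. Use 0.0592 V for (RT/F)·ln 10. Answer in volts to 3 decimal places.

+0.107 V

Since E°(Cu²⁺/Cu) > E°(Sn⁴⁺/Sn²⁺), Cu²⁺/Cu serves as the cathode.
The standard potential is +0.34 − (+0.16) = +0.18 V and the balanced reaction transfers n = 2 electrons.
For the overall reaction Cu2+(aq) + Sn2+(aq) → Cu(s) + Sn4+(aq), Q = [Sn4+(aq)] / ([Cu2+(aq)]·[Sn2+(aq)]) = 295, giving log Q = 2.470.
Applying E = E° − (RT ln10/nF)·log Q gives +0.18 − (0.0592/2)(2.470) = +0.107 V.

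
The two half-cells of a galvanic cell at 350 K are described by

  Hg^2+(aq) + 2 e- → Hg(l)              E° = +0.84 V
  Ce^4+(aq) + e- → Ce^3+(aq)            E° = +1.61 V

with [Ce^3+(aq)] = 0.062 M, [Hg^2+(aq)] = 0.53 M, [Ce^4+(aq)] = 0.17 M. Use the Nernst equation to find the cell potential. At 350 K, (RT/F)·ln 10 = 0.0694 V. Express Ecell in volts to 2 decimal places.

The Ce⁴⁺/Ce³⁺ couple has the more positive E°, so it is the cathode; Hg²⁺/Hg is the anode.
The standard potential is +1.61 − (+0.84) = +0.77 V and the balanced reaction transfers n = 2 electrons.
For the overall reaction 2 Ce^4+(aq) + Hg(l) → 2 Ce^3+(aq) + Hg^2+(aq), Q = ([Ce^3+(aq)]^2·[Hg^2+(aq)]) / [Ce^4+(aq)]^2 = 0.0705, giving log Q = −1.152.
By the Nernst equation, E = +0.77 − (0.0694/2)·(−1.152) = +0.81 V.

+0.81 V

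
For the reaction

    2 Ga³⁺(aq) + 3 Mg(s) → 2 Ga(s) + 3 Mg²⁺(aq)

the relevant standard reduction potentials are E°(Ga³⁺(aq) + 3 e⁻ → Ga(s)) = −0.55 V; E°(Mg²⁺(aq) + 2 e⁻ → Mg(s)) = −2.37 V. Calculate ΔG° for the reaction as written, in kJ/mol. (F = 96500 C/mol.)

In the reaction as written Ga³⁺(aq) is reduced, so the Ga³⁺/Ga couple is the cathode and Mg²⁺/Mg is the anode.
E°cell = −0.55 − (−2.37) = +1.82 V; balancing electrons gives n = 6.
ΔG° = −nFE°cell = −(6)(96500)(+1.82) J/mol = −1054 kJ/mol.

−1054 kJ/mol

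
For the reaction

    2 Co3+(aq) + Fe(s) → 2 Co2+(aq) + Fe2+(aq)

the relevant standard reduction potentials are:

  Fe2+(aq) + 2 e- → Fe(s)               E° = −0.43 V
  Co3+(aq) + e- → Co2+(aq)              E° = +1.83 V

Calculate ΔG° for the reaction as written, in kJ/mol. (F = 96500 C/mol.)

−436 kJ/mol

In the reaction as written Co3+(aq) is reduced, so the Co³⁺/Co²⁺ couple is the cathode and Fe²⁺/Fe is the anode.
E°cell = +1.83 − (−0.43) = +2.26 V; balancing electrons gives n = 2.
ΔG° = −nFE°cell = −(2)(96500)(+2.26) J/mol = −436 kJ/mol.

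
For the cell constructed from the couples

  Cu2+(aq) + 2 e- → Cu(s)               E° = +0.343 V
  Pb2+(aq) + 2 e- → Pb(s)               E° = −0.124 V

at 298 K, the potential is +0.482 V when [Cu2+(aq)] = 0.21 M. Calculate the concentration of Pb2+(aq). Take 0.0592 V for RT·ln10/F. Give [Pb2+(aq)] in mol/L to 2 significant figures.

The Cu²⁺/Cu couple has the larger reduction potential, so it is the cathode: E°cell = +0.343 − (−0.124) = +0.467 V and n = 2.
From the Nernst equation, log Q = n(E° − E)/0.0592 = 2·(+0.467 − (+0.482))/0.0592 = −0.507.
The balanced reaction is Cu2+(aq) + Pb(s) → Cu(s) + Pb2+(aq), so Q = [Pb2+(aq)] / [Cu2+(aq)].
Substituting the known concentrations and solving, log [Pb2+(aq)] = −1.185 and [Pb2+(aq)] = 0.065 M.

0.065 M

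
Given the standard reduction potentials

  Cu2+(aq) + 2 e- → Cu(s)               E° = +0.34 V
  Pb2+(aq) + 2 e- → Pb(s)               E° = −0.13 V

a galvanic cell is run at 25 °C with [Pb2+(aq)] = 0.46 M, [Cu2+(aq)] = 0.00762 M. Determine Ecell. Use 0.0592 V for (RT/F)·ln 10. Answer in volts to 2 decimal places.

Since E°(Cu²⁺/Cu) > E°(Pb²⁺/Pb), Cu²⁺/Cu serves as the cathode.
The standard potential is +0.34 − (−0.13) = +0.47 V and the balanced reaction transfers n = 2 electrons.
For the overall reaction Cu2+(aq) + Pb(s) → Cu(s) + Pb2+(aq), Q = [Pb2+(aq)] / [Cu2+(aq)] = 60.4, giving log Q = 1.781.
Applying E = E° − (RT ln10/nF)·log Q gives +0.47 − (0.0592/2)(1.781) = +0.42 V.

+0.42 V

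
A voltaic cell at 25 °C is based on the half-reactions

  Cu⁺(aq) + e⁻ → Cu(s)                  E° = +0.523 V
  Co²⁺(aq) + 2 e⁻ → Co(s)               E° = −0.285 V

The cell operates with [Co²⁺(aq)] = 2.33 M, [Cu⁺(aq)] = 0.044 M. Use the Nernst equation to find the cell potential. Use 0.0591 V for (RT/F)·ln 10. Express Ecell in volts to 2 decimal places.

+0.72 V

Cu⁺/Cu is reduced (cathode, E° = +0.523 V) and Co²⁺/Co is oxidized (anode).
The standard potential is +0.523 − (−0.285) = +0.808 V and the balanced reaction transfers n = 2 electrons.
The balanced reaction is 2 Cu⁺(aq) + Co(s) → 2 Cu(s) + Co²⁺(aq), so Q = [Co²⁺(aq)] / [Cu⁺(aq)]^2 = 1.2×10^3 and log Q = 3.080.
By the Nernst equation, E = +0.808 − (0.0591/2)·(3.080) = +0.72 V.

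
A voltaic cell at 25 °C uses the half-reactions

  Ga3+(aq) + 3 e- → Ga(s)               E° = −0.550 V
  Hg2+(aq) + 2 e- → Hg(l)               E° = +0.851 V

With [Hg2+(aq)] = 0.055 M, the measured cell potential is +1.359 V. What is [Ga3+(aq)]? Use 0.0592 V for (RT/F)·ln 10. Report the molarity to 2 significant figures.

1.7 M

Hg²⁺/Hg is the cathode (higher E°); E°cell = +0.851 − (−0.550) = +1.401 V with n = 6.
From the Nernst equation, log Q = n(E° − E)/0.0592 = 6·(+1.401 − (+1.359))/0.0592 = 4.257.
Balancing electrons gives 3 Hg2+(aq) + 2 Ga(s) → 3 Hg(l) + 2 Ga3+(aq); thus Q = [Ga3+(aq)]^2 / [Hg2+(aq)]^3.
Substituting the known concentrations and solving, log [Ga3+(aq)] = 0.239 and [Ga3+(aq)] = 1.7 M.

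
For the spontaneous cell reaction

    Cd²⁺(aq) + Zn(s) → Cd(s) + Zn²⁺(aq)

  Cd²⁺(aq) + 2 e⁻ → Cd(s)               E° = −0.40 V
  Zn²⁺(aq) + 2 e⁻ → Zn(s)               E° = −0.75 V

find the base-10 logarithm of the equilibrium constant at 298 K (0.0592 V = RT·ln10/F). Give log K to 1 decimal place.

log K = 11.8

The Cd²⁺/Cd couple is reduced (cathode); E°cell = −0.40 − (−0.75) = +0.35 V with n = 2.
At equilibrium E = 0, so log K = nE°cell / 0.0592 = (2)(+0.35) / 0.0592 = 11.8.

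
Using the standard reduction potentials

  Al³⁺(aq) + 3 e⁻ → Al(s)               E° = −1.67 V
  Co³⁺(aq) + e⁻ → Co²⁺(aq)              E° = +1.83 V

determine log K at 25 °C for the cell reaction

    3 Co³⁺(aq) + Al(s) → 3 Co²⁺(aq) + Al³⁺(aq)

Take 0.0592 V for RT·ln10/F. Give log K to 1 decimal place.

log K = 177.4

The Co³⁺/Co²⁺ couple is reduced (cathode); E°cell = +1.83 − (−1.67) = +3.50 V with n = 3.
At equilibrium E = 0, so log K = nE°cell / 0.0592 = (3)(+3.50) / 0.0592 = 177.4.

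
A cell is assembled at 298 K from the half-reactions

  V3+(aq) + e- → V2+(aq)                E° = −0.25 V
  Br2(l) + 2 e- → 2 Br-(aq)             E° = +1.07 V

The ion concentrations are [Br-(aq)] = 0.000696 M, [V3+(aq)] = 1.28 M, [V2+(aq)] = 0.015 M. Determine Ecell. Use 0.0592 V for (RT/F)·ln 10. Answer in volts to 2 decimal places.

+1.39 V

The Br₂/Br⁻ couple has the more positive E°, so it is the cathode; V³⁺/V²⁺ is the anode.
The standard potential is +1.07 − (−0.25) = +1.32 V and the balanced reaction transfers n = 2 electrons.
The balanced reaction is Br2(l) + 2 V2+(aq) → 2 Br-(aq) + 2 V3+(aq), so Q = ([Br-(aq)]^2·[V3+(aq)]^2) / [V2+(aq)]^2 = 0.00353 and log Q = −2.453.
By the Nernst equation, E = +1.32 − (0.0592/2)·(−2.453) = +1.39 V.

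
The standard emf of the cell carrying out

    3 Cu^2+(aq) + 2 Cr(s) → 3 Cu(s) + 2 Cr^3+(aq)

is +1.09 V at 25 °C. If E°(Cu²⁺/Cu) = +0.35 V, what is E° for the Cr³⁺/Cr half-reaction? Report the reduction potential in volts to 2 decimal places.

−0.74 V

In the reaction as written the Cu²⁺/Cu couple is reduced (cathode) and Cr³⁺/Cr is oxidized (anode), so E°cell = E°(Cu²⁺/Cu) − E°(Cr³⁺/Cr).
E°(Cr³⁺/Cr) = E°(cathode) − E°cell = +0.35 − (+1.09) = −0.74 V.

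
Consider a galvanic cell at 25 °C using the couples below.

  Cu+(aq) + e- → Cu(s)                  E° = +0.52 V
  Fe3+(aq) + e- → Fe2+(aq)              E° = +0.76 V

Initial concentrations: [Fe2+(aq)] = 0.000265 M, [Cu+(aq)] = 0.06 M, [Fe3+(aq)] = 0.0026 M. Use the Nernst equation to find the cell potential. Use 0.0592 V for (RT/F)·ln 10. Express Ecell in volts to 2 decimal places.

+0.37 V

The Fe³⁺/Fe²⁺ couple has the more positive E°, so it is the cathode; Cu⁺/Cu is the anode.
E°cell = +0.76 − (+0.52) = +0.24 V, with n = 1 electron transferred.
Balancing gives Fe3+(aq) + Cu(s) → Fe2+(aq) + Cu+(aq); hence Q = ([Fe2+(aq)]·[Cu+(aq)]) / [Fe3+(aq)] = 0.00612 (log Q = −2.214).
E = E° − (0.0592/n)·log Q = +0.24 − (0.0592/1)(−2.214) = +0.37 V.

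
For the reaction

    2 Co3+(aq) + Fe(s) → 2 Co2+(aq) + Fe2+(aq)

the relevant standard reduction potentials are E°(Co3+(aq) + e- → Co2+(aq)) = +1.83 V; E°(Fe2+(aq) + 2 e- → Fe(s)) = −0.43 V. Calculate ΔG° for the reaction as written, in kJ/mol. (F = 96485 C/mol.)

−436 kJ/mol

In the reaction as written Co3+(aq) is reduced, so the Co³⁺/Co²⁺ couple is the cathode and Fe²⁺/Fe is the anode.
E°cell = +1.83 − (−0.43) = +2.26 V; balancing electrons gives n = 2.
ΔG° = −nFE°cell = −(2)(96485)(+2.26) J/mol = −436 kJ/mol.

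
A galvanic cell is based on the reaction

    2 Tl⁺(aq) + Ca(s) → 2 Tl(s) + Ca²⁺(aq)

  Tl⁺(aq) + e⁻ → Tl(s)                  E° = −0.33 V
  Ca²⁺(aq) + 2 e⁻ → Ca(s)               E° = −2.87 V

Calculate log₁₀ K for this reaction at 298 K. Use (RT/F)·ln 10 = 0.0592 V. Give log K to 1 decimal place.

log K = 85.8

The Tl⁺/Tl couple is reduced (cathode); E°cell = −0.33 − (−2.87) = +2.54 V with n = 2.
At equilibrium E = 0, so log K = nE°cell / 0.0592 = (2)(+2.54) / 0.0592 = 85.8.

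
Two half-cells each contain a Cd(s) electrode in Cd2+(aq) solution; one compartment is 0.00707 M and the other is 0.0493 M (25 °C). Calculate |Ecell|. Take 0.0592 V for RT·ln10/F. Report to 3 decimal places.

0.025 V

For a concentration cell E°cell = 0, since both electrodes use the same couple.
The compartment with the higher Cd2+(aq) concentration (0.0493 M) acts as the cathode; ions are reduced there and produced at the dilute (0.00707 M) anode.
With n = 2, Ecell = −(0.0592/2)·log([dilute]/[conc]) = −(0.0592/2)·log(0.00707/0.0493) = +0.025 V.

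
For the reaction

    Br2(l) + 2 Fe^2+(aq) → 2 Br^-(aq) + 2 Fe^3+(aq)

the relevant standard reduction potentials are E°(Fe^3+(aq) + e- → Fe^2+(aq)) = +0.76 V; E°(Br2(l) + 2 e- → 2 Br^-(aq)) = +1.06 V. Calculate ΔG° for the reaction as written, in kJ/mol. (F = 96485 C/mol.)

−57.9 kJ/mol

In the reaction as written Br2(l) is reduced, so the Br₂/Br⁻ couple is the cathode and Fe³⁺/Fe²⁺ is the anode.
E°cell = +1.06 − (+0.76) = +0.30 V; balancing electrons gives n = 2.
ΔG° = −nFE°cell = −(2)(96485)(+0.30) J/mol = −57.9 kJ/mol.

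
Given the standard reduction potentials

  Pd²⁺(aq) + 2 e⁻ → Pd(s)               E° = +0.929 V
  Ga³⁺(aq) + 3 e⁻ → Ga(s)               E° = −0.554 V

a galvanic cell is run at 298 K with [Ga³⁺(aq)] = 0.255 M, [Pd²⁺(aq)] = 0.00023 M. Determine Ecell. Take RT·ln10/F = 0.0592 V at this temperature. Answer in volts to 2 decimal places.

+1.39 V

The Pd²⁺/Pd couple has the more positive E°, so it is the cathode; Ga³⁺/Ga is the anode.
E°cell = E°cat − E°an = +0.929 − (−0.554) = +1.483 V; n = 6.
For the overall reaction 3 Pd²⁺(aq) + 2 Ga(s) → 3 Pd(s) + 2 Ga³⁺(aq), Q = [Ga³⁺(aq)]^2 / [Pd²⁺(aq)]^3 = 5.34×10^9, giving log Q = 9.728.
By the Nernst equation, E = +1.483 − (0.0592/6)·(9.728) = +1.39 V.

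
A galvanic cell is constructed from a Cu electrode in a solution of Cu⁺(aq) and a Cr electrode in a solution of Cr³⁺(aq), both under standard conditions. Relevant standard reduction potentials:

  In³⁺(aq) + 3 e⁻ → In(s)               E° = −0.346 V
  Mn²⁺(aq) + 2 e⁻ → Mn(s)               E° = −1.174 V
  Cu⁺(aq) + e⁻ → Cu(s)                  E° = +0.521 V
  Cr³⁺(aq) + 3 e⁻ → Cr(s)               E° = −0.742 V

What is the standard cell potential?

Of the two couples in this cell, the one with the more positive reduction potential is reduced at the cathode: here that is Cu⁺/Cu (+0.521 V); Cr³⁺/Cr (−0.742 V) is the anode.
E°cell = E°(cathode) − E°(anode) = +0.521 − (−0.742) = +1.263 V.

+1.263 V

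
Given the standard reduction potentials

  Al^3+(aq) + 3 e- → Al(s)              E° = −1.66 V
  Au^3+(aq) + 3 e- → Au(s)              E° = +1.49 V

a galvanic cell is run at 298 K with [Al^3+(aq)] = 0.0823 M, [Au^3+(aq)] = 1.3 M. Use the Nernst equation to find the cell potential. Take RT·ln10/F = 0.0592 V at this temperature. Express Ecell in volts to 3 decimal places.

The Au³⁺/Au couple has the more positive E°, so it is the cathode; Al³⁺/Al is the anode.
E°cell = +1.49 − (−1.66) = +3.15 V, with n = 3 electrons transferred.
For the overall reaction Au^3+(aq) + Al(s) → Au(s) + Al^3+(aq), Q = [Al^3+(aq)] / [Au^3+(aq)] = 0.0633, giving log Q = −1.199.
E = E° − (0.0592/n)·log Q = +3.15 − (0.0592/3)(−1.199) = +3.174 V.

+3.174 V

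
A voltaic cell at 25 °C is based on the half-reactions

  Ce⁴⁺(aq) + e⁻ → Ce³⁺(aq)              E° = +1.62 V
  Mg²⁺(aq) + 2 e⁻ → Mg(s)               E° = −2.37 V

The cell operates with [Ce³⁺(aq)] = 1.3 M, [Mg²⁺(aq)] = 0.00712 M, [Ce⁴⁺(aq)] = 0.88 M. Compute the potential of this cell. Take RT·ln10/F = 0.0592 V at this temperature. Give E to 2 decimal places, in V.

Ce⁴⁺/Ce³⁺ is reduced (cathode, E° = +1.62 V) and Mg²⁺/Mg is oxidized (anode).
E°cell = E°cat − E°an = +1.62 − (−2.37) = +3.99 V; n = 2.
For the overall reaction 2 Ce⁴⁺(aq) + Mg(s) → 2 Ce³⁺(aq) + Mg²⁺(aq), Q = ([Ce³⁺(aq)]^2·[Mg²⁺(aq)]) / [Ce⁴⁺(aq)]^2 = 0.0155, giving log Q = −1.809.
E = E° − (0.0592/n)·log Q = +3.99 − (0.0592/2)(−1.809) = +4.04 V.

+4.04 V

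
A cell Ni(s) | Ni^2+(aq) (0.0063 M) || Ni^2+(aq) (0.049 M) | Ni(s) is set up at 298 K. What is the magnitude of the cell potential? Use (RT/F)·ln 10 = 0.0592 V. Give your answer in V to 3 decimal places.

For a concentration cell E°cell = 0, since both electrodes use the same couple.
The compartment with the higher Ni^2+(aq) concentration (0.049 M) acts as the cathode; ions are reduced there and produced at the dilute (0.0063 M) anode.
With n = 2, Ecell = −(0.0592/2)·log([dilute]/[conc]) = −(0.0592/2)·log(0.0063/0.049) = +0.026 V.

0.026 V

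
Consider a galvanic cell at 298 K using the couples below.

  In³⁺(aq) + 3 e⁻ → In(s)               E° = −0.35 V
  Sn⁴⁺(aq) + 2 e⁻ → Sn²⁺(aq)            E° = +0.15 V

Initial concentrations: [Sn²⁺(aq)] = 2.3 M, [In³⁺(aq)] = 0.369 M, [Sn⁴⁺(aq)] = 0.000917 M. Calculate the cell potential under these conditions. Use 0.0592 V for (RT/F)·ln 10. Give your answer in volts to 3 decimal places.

+0.408 V

Sn⁴⁺/Sn²⁺ is reduced (cathode, E° = +0.15 V) and In³⁺/In is oxidized (anode).
The standard potential is +0.15 − (−0.35) = +0.50 V and the balanced reaction transfers n = 6 electrons.
Balancing gives 3 Sn⁴⁺(aq) + 2 In(s) → 3 Sn²⁺(aq) + 2 In³⁺(aq); hence Q = ([Sn²⁺(aq)]^3·[In³⁺(aq)]^2) / [Sn⁴⁺(aq)]^3 = 2.15×10^9 (log Q = 9.332).
Applying E = E° − (RT ln10/nF)·log Q gives +0.50 − (0.0592/6)(9.332) = +0.408 V.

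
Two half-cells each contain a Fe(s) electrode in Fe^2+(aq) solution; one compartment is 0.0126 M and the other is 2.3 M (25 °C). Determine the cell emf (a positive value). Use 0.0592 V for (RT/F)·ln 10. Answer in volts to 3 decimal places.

For a concentration cell E°cell = 0, since both electrodes use the same couple.
The compartment with the higher Fe^2+(aq) concentration (2.3 M) acts as the cathode; ions are reduced there and produced at the dilute (0.0126 M) anode.
With n = 2, Ecell = −(0.0592/2)·log([dilute]/[conc]) = −(0.0592/2)·log(0.0126/2.3) = +0.067 V.

0.067 V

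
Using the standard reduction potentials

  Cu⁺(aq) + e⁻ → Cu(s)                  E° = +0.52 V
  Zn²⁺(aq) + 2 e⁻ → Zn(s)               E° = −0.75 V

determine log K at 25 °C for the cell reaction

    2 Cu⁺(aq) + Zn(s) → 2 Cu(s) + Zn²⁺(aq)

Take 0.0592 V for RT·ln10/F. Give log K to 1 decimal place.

log K = 42.9

The Cu⁺/Cu couple is reduced (cathode); E°cell = +0.52 − (−0.75) = +1.27 V with n = 2.
At equilibrium E = 0, so log K = nE°cell / 0.0592 = (2)(+1.27) / 0.0592 = 42.9.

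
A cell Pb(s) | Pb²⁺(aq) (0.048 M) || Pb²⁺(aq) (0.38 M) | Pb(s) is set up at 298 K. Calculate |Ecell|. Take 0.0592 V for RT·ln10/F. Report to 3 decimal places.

0.027 V

For a concentration cell E°cell = 0, since both electrodes use the same couple.
The compartment with the higher Pb²⁺(aq) concentration (0.38 M) acts as the cathode; ions are reduced there and produced at the dilute (0.048 M) anode.
With n = 2, Ecell = −(0.0592/2)·log([dilute]/[conc]) = −(0.0592/2)·log(0.048/0.38) = +0.027 V.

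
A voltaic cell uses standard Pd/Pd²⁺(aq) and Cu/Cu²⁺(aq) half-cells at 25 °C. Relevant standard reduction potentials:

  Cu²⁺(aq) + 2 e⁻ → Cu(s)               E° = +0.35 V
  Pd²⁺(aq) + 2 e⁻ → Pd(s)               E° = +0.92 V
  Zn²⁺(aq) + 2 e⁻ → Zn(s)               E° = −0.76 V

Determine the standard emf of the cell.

Of the two couples in this cell, the one with the more positive reduction potential is reduced at the cathode: here that is Pd²⁺/Pd (+0.92 V); Cu²⁺/Cu (+0.35 V) is the anode.
E°cell = E°(cathode) − E°(anode) = +0.92 − (+0.35) = +0.57 V.

+0.57 V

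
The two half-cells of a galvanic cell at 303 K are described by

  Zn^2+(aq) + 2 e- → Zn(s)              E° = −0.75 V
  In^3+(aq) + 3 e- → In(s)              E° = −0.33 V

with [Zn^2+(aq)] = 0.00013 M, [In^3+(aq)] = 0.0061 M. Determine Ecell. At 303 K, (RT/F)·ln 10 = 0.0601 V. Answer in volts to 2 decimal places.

The In³⁺/In couple has the more positive E°, so it is the cathode; Zn²⁺/Zn is the anode.
E°cell = −0.33 − (−0.75) = +0.42 V, with n = 6 electrons transferred.
For the overall reaction 2 In^3+(aq) + 3 Zn(s) → 2 In(s) + 3 Zn^2+(aq), Q = [Zn^2+(aq)]^3 / [In^3+(aq)]^2 = 5.9×10^−8, giving log Q = −7.229.
Applying E = E° − (RT ln10/nF)·log Q gives +0.42 − (0.0601/6)(−7.229) = +0.49 V.

+0.49 V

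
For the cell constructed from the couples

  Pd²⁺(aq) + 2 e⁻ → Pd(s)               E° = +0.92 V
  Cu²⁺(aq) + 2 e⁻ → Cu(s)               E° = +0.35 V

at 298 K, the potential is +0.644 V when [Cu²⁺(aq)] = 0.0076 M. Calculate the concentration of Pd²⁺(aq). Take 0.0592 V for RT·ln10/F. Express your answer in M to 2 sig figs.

2.4 M

The Pd²⁺/Pd couple has the larger reduction potential, so it is the cathode: E°cell = +0.92 − (+0.35) = +0.57 V and n = 2.
Rearranging E = E° − (0.0592/n)·log Q gives log Q = 2(+0.57 − (+0.644))/0.0592 = −2.500.
Balancing electrons gives Pd²⁺(aq) + Cu(s) → Pd(s) + Cu²⁺(aq); thus Q = [Cu²⁺(aq)] / [Pd²⁺(aq)].
Isolating [Pd²⁺(aq)] in Q = 10^{−2.500} yields log [Pd²⁺(aq)] = 0.381, i.e. 2.4 M.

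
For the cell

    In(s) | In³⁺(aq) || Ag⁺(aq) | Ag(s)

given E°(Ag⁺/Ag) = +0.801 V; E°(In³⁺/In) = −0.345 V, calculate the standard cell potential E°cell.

+1.146 V

By convention the left-hand electrode in cell notation is the anode (oxidation) and the right-hand electrode is the cathode (reduction).
E°cell = E°(right) − E°(left) = +0.801 − (−0.345) = +1.146 V.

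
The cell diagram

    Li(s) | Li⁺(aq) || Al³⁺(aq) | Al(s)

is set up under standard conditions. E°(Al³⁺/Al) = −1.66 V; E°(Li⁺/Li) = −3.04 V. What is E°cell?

By convention the left-hand electrode in cell notation is the anode (oxidation) and the right-hand electrode is the cathode (reduction).
E°cell = E°(right) − E°(left) = −1.66 − (−3.04) = +1.38 V.

+1.38 V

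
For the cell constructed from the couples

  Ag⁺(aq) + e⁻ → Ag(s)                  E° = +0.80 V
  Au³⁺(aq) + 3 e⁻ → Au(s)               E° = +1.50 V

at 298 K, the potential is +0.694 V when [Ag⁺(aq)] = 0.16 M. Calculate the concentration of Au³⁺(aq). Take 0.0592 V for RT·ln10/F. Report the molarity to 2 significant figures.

With Au³⁺/Au at the cathode and Ag⁺/Ag at the anode, E°cell = +1.50 − (+0.80) = +0.70 V (n = 3).
Since E = E° − (0.0592/n)·log Q, log Q = n(E° − E)/0.0592 = 0.304.
For Au³⁺(aq) + 3 Ag(s) → Au(s) + 3 Ag⁺(aq), the reaction quotient is Q = [Ag⁺(aq)]^3 / [Au³⁺(aq)].
Isolating [Au³⁺(aq)] in Q = 10^{0.304} yields log [Au³⁺(aq)] = −2.692, i.e. 0.0020 M.

0.0020 M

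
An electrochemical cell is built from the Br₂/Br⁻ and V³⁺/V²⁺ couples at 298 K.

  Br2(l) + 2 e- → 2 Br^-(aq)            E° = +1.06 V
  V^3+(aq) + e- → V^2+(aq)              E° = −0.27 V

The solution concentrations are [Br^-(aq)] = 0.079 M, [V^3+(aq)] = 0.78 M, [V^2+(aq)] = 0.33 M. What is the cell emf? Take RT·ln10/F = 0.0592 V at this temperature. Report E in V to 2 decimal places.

Since E°(Br₂/Br⁻) > E°(V³⁺/V²⁺), Br₂/Br⁻ serves as the cathode.
E°cell = E°cat − E°an = +1.06 − (−0.27) = +1.33 V; n = 2.
The balanced reaction is Br2(l) + 2 V^2+(aq) → 2 Br^-(aq) + 2 V^3+(aq), so Q = ([Br^-(aq)]^2·[V^3+(aq)]^2) / [V^2+(aq)]^2 = 0.0349 and log Q = −1.458.
Applying E = E° − (RT ln10/nF)·log Q gives +1.33 − (0.0592/2)(−1.458) = +1.37 V.

+1.37 V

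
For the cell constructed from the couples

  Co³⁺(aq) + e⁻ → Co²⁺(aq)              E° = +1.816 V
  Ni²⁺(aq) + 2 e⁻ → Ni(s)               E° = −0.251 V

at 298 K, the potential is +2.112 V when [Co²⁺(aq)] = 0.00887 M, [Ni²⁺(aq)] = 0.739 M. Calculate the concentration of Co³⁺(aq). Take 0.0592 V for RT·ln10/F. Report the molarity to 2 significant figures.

0.044 M

Co³⁺/Co²⁺ is the cathode (higher E°); E°cell = +1.816 − (−0.251) = +2.067 V with n = 2.
Since E = E° − (0.0592/n)·log Q, log Q = n(E° − E)/0.0592 = −1.520.
For 2 Co³⁺(aq) + Ni(s) → 2 Co²⁺(aq) + Ni²⁺(aq), the reaction quotient is Q = ([Co²⁺(aq)]^2·[Ni²⁺(aq)]) / [Co³⁺(aq)]^2.
Solving for the unknown gives log [Co³⁺(aq)] = −1.358, so [Co³⁺(aq)] ≈ 0.044 M.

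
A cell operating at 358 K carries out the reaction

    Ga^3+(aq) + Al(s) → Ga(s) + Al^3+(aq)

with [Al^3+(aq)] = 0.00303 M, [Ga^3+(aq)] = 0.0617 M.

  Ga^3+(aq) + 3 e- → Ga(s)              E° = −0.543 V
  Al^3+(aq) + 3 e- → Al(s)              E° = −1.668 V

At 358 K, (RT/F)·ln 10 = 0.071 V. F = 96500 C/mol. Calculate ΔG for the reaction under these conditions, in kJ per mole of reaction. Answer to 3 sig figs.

−335 kJ/mol

With Ga³⁺/Ga reduced at the cathode, E°cell = −0.543 − (−1.668) = +1.125 V and n = 3.
Here Q = [Al^3+(aq)] / [Ga^3+(aq)] = 0.0491 (log Q = −1.309), giving E = +1.125 − (0.071/3)·(−1.309) = +1.1560 V.
ΔG = −nFE = −(3)(96500)(+1.1560) J/mol = −335 kJ/mol.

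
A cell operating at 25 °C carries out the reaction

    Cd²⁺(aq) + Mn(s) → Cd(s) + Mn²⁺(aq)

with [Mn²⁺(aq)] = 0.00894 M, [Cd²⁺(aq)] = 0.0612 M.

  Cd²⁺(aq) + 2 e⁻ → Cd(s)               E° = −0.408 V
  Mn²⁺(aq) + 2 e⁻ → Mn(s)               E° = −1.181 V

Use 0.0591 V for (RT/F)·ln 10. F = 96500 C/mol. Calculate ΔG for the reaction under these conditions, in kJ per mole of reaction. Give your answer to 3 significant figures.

The standard cell potential is −0.408 − (−1.181) = +0.773 V, with n = 2 electrons in the balanced equation.
Here Q = [Mn²⁺(aq)] / [Cd²⁺(aq)] = 0.146 (log Q = −0.835), giving E = +0.773 − (0.0591/2)·(−0.835) = +0.7977 V.
Then ΔG = −nFE = −2 × 96500 × +0.7977 J/mol = −154 kJ/mol.

−154 kJ/mol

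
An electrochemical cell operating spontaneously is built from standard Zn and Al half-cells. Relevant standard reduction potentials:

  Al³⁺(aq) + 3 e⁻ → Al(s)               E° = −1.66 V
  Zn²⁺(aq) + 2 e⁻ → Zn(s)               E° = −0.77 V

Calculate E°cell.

The Zn²⁺/Zn couple has the higher E°, so Zn ion is reduced (cathode) and Al is oxidized (anode).
E°cell = E°(cathode) − E°(anode) = −0.77 − (−1.66) = +0.89 V.

+0.89 V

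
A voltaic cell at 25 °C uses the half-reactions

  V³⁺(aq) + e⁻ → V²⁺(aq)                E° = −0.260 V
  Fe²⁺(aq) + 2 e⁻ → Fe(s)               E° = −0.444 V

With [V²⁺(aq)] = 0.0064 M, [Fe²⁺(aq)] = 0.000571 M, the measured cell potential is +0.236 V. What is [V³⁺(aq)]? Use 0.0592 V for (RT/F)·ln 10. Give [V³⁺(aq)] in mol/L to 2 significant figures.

0.0012 M

With V³⁺/V²⁺ at the cathode and Fe²⁺/Fe at the anode, E°cell = −0.260 − (−0.444) = +0.184 V (n = 2).
Rearranging E = E° − (0.0592/n)·log Q gives log Q = 2(+0.184 − (+0.236))/0.0592 = −1.757.
For 2 V³⁺(aq) + Fe(s) → 2 V²⁺(aq) + Fe²⁺(aq), the reaction quotient is Q = ([V²⁺(aq)]^2·[Fe²⁺(aq)]) / [V³⁺(aq)]^2.
Isolating [V³⁺(aq)] in Q = 10^{−1.757} yields log [V³⁺(aq)] = −2.937, i.e. 0.0012 M.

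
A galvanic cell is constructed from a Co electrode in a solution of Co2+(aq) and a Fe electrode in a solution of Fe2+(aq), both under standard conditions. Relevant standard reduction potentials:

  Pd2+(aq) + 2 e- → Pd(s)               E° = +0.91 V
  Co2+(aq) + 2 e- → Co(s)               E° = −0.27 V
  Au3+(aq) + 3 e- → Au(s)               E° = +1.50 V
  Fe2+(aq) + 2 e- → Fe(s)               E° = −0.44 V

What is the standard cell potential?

+0.17 V

The Co²⁺/Co couple has the higher E°, so Co ion is reduced (cathode) and Fe is oxidized (anode).
E°cell = E°(cathode) − E°(anode) = −0.27 − (−0.44) = +0.17 V.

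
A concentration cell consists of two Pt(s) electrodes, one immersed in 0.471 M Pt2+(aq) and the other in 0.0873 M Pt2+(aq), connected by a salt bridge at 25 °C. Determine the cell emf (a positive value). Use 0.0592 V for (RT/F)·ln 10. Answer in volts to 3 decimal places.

0.022 V

For a concentration cell E°cell = 0, since both electrodes use the same couple.
The compartment with the higher Pt2+(aq) concentration (0.471 M) acts as the cathode; ions are reduced there and produced at the dilute (0.0873 M) anode.
With n = 2, Ecell = −(0.0592/2)·log([dilute]/[conc]) = −(0.0592/2)·log(0.0873/0.471) = +0.022 V.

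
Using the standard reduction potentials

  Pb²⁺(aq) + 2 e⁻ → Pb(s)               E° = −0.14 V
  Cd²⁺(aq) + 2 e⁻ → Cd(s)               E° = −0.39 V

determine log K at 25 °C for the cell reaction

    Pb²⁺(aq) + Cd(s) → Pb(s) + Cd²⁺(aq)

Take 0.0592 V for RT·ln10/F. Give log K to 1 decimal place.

log K = 8.4

The Pb²⁺/Pb couple is reduced (cathode); E°cell = −0.14 − (−0.39) = +0.25 V with n = 2.
At equilibrium E = 0, so log K = nE°cell / 0.0592 = (2)(+0.25) / 0.0592 = 8.4.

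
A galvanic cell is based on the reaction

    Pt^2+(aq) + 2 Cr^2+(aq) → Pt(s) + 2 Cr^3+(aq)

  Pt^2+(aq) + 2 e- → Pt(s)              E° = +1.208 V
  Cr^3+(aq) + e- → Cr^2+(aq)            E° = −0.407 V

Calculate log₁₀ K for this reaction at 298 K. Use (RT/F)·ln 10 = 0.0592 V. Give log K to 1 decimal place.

The Pt²⁺/Pt couple is reduced (cathode); E°cell = +1.208 − (−0.407) = +1.615 V with n = 2.
At equilibrium E = 0, so log K = nE°cell / 0.0592 = (2)(+1.615) / 0.0592 = 54.6.

log K = 54.6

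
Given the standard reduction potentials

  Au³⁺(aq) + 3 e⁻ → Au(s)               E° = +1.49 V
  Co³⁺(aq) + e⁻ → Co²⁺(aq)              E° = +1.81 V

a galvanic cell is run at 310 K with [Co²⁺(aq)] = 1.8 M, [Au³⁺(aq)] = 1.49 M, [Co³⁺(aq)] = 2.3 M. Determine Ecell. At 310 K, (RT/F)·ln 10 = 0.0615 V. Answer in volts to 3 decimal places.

The Co³⁺/Co²⁺ couple has the more positive E°, so it is the cathode; Au³⁺/Au is the anode.
E°cell = E°cat − E°an = +1.81 − (+1.49) = +0.32 V; n = 3.
Balancing gives 3 Co³⁺(aq) + Au(s) → 3 Co²⁺(aq) + Au³⁺(aq); hence Q = ([Co²⁺(aq)]^3·[Au³⁺(aq)]) / [Co³⁺(aq)]^3 = 0.714 (log Q = −0.146).
Applying E = E° − (RT ln10/nF)·log Q gives +0.32 − (0.0615/3)(−0.146) = +0.323 V.

+0.323 V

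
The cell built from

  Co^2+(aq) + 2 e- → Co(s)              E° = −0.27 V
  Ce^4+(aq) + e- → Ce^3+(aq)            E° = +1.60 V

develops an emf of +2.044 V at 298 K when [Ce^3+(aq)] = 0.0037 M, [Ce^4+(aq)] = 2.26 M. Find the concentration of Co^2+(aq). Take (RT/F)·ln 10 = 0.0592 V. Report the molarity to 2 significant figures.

0.49 M

With Ce⁴⁺/Ce³⁺ at the cathode and Co²⁺/Co at the anode, E°cell = +1.60 − (−0.27) = +1.87 V (n = 2).
Since E = E° − (0.0592/n)·log Q, log Q = n(E° − E)/0.0592 = −5.878.
For 2 Ce^4+(aq) + Co(s) → 2 Ce^3+(aq) + Co^2+(aq), the reaction quotient is Q = ([Ce^3+(aq)]^2·[Co^2+(aq)]) / [Ce^4+(aq)]^2.
Isolating [Co^2+(aq)] in Q = 10^{−5.878} yields log [Co^2+(aq)] = −0.306, i.e. 0.49 M.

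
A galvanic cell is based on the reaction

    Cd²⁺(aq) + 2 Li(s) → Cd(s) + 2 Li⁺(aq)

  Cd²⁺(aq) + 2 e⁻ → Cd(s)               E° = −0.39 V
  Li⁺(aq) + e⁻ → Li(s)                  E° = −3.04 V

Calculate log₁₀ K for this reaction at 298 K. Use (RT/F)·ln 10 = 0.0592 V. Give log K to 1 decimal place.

The Cd²⁺/Cd couple is reduced (cathode); E°cell = −0.39 − (−3.04) = +2.65 V with n = 2.
At equilibrium E = 0, so log K = nE°cell / 0.0592 = (2)(+2.65) / 0.0592 = 89.5.

log K = 89.5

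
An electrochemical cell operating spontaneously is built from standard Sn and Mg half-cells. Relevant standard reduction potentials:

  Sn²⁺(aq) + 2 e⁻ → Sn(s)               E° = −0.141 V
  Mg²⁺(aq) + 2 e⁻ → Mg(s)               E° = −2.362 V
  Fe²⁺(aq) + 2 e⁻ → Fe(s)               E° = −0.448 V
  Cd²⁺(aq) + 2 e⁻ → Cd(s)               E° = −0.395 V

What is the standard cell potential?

Of the two couples in this cell, the one with the more positive reduction potential is reduced at the cathode: here that is Sn²⁺/Sn (−0.141 V); Mg²⁺/Mg (−2.362 V) is the anode.
E°cell = E°(cathode) − E°(anode) = −0.141 − (−2.362) = +2.221 V.

+2.221 V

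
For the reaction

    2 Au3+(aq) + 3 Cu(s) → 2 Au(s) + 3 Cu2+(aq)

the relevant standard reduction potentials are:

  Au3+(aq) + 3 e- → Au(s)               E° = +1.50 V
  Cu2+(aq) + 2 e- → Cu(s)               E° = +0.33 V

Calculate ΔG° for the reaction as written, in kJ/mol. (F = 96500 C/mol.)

−677 kJ/mol

In the reaction as written Au3+(aq) is reduced, so the Au³⁺/Au couple is the cathode and Cu²⁺/Cu is the anode.
E°cell = +1.50 − (+0.33) = +1.17 V; balancing electrons gives n = 6.
ΔG° = −nFE°cell = −(6)(96500)(+1.17) J/mol = −677 kJ/mol.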